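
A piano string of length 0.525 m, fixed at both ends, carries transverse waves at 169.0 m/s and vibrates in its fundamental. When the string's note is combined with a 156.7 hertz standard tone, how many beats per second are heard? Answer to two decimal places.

4.25 Hz

For a string fixed at both ends, f_n = n·v/(2L) = 1·169.0/(2·0.525) = 160.9524 Hz.
f_beat = |160.9524 − 156.7| = 4.25 Hz.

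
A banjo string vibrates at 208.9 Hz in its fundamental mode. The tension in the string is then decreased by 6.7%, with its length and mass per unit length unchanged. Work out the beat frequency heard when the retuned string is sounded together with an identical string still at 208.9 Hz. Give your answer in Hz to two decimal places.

For a string, f ∝ √T, so the new frequency is 208.9·√0.933 = 201.7805 Hz.
f_beat = |201.7805 − 208.9| = 7.12 Hz.

7.12 Hz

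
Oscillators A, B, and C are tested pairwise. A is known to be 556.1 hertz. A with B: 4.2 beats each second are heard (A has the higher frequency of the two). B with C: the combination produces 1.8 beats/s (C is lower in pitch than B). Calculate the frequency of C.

550.1 Hz

B is below A, so f_B = 556.1 − 4.2 = 551.9 Hz.
C is below B, so f_C = 551.9 − 1.8 = 550.1 Hz.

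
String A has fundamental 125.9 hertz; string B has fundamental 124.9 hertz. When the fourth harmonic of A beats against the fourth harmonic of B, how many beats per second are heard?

4.0 Hz

Fourth harmonic of the first: 4·125.9 = 503.6 Hz.
Fourth harmonic of the second: 4·124.9 = 499.6 Hz.
f_beat = |503.6 − 499.6| = 4.0 Hz.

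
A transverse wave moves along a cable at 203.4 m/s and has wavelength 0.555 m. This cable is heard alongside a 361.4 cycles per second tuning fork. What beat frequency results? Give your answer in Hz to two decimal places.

Source frequency f = v/λ = 203.4/0.555 = 366.4865 Hz.
f_beat = |366.4865 − 361.4| = 5.09 Hz.

5.09 Hz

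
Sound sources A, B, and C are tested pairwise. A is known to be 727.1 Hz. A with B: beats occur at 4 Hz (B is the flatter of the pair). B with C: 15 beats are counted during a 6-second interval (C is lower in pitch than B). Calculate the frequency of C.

B is below A, so f_B = 727.1 − 4 = 723.1 Hz.
B–C: Beat frequency = 15/6 = 2.5 Hz.
C is below B, so f_C = 723.1 − 2.5 = 720.6 Hz.

720.6 Hz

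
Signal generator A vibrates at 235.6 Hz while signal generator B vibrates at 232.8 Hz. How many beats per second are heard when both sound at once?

2.8 Hz

f_beat = |f₁ − f₂|.
|235.6 − 232.8| = 2.8 Hz.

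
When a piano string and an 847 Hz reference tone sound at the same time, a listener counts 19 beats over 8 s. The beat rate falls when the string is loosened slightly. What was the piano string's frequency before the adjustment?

849.375 Hz

Beat frequency = 19/8 = 2.375 Hz.
|f − 847| = 2.375, so the piano string was at either 844.625 Hz or 849.375 Hz.
Reducing tension lowers a string's frequency; the adjustment lowers the piano string's frequency.
The beat rate fell, so the adjustment moved the piano string toward 847 Hz — it must have started above the reference.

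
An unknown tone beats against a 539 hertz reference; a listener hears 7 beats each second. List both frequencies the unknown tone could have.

532 Hz or 546 Hz

|f − 539| = 7, so f = 539 ± 7.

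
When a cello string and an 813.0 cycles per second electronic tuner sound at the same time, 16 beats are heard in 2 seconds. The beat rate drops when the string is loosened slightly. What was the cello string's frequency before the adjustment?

Beat frequency = 16/2 = 8 Hz.
|f − 813.0| = 8, so the cello string was at either 805 Hz or 821 Hz.
Reducing tension lowers a string's frequency; the adjustment lowers the cello string's frequency.
The beat rate fell, so the adjustment moved the cello string toward 813.0 Hz — it must have started above the reference.

821 Hz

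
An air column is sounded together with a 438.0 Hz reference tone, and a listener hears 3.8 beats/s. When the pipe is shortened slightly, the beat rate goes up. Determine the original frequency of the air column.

|f − 438.0| = 3.8, so the air column was at either 434.2 Hz or 441.8 Hz.
A shorter pipe has a higher fundamental; the adjustment raises the air column's frequency.
The beat rate rose, so the adjustment moved the air column further from 438.0 Hz — it was already above the reference.

441.8 Hz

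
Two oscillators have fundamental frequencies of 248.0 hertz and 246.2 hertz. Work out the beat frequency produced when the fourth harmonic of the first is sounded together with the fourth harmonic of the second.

7.2 Hz

Fourth harmonic of the first: 4·248.0 = 992.0 Hz.
Fourth harmonic of the second: 4·246.2 = 984.8 Hz.
f_beat = |992.0 − 984.8| = 7.2 Hz.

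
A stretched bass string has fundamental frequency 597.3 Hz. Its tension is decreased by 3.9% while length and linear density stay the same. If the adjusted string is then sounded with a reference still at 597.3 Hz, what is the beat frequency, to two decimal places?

11.76 Hz

For a string, f ∝ √T, so the new frequency is 597.3·√0.961 = 585.5368 Hz.
f_beat = |585.5368 − 597.3| = 11.76 Hz.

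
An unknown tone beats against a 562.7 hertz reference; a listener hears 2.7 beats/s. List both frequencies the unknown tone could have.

560 Hz or 565.4 Hz

|f − 562.7| = 2.7, so f = 562.7 ± 2.7.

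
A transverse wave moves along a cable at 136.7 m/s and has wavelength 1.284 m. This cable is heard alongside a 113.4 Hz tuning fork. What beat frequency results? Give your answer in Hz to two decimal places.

6.94 Hz

Source frequency f = v/λ = 136.7/1.284 = 106.4642 Hz.
f_beat = |106.4642 − 113.4| = 6.94 Hz.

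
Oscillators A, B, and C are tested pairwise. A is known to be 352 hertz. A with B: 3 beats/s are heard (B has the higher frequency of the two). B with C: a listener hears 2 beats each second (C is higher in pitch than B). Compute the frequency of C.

357 Hz

B is above A, so f_B = 352 + 3 = 355 Hz.
C is above B, so f_C = 355 + 2 = 357 Hz.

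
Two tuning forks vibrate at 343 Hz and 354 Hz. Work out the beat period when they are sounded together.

f_beat = |343 − 354| = 11 Hz.
Beat period T = 1 / f_beat = 1 / 11 s.

0.091 s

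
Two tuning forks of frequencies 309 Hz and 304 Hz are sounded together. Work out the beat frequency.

Beats arise from superposition of two nearby frequencies; the beat rate is |f₁ − f₂|.
|309 − 304| = 5 Hz.

5 Hz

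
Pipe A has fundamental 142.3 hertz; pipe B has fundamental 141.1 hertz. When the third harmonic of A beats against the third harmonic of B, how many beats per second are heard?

Third harmonic of the first: 3·142.3 = 426.9 Hz.
Third harmonic of the second: 3·141.1 = 423.3 Hz.
f_beat = |426.9 − 423.3| = 3.6 Hz.

3.6 Hz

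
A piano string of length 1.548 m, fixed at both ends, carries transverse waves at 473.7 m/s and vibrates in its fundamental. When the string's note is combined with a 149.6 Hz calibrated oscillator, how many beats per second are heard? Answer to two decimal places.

3.40 Hz

For a string fixed at both ends, f_n = n·v/(2L) = 1·473.7/(2·1.548) = 153.0039 Hz.
f_beat = |153.0039 − 149.6| = 3.40 Hz.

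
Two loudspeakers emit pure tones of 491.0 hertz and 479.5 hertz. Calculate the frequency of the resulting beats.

11.5 Hz

The beat frequency equals the magnitude of the frequency difference.
|491.0 − 479.5| = 11.5 Hz.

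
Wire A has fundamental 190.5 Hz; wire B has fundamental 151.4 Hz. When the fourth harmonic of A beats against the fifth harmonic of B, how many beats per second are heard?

5.0 Hz

Fourth harmonic of the first: 4·190.5 = 762.0 Hz.
Fifth harmonic of the second: 5·151.4 = 757.0 Hz.
f_beat = |762.0 − 757.0| = 5.0 Hz.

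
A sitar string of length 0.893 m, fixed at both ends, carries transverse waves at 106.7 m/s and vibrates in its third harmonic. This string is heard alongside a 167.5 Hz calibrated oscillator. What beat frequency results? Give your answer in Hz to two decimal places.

11.73 Hz

For a string fixed at both ends, f_n = n·v/(2L) = 3·106.7/(2·0.893) = 179.2273 Hz.
f_beat = |179.2273 − 167.5| = 11.73 Hz.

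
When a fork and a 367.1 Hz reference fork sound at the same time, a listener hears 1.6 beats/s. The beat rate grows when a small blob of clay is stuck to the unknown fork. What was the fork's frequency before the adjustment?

365.5 Hz

|f − 367.1| = 1.6, so the fork was at either 365.5 Hz or 368.7 Hz.
Adding mass to a fork lowers its frequency; the adjustment lowers the fork's frequency.
The beat rate rose, so the adjustment moved the fork further from 367.1 Hz — it was already below the reference.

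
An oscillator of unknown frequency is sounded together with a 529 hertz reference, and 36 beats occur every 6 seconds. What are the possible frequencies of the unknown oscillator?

Beat frequency = 36/6 = 6 Hz.
|f − 529| = 6, so f = 529 ± 6.

523 Hz or 535 Hz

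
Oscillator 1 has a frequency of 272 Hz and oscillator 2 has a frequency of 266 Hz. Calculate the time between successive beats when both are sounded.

f_beat = |272 − 266| = 6 Hz.
Beat period T = 1 / f_beat = 1 / 6 s.

0.167 s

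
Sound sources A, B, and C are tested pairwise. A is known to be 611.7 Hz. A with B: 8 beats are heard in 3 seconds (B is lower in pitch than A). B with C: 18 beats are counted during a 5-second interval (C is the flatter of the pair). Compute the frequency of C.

A–B: Beat frequency = 8/3 = 2.6667 Hz.
B is below A, so f_B = 611.7 − 2.6667 = 609.0333 Hz.
B–C: Beat frequency = 18/5 = 3.6 Hz.
C is below B, so f_C = 609.0333 − 3.6 = 605.4333 Hz.

605.4333 Hz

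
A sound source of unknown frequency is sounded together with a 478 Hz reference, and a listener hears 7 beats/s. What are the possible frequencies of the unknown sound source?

|f − 478| = 7, so f = 478 ± 7.

471 Hz or 485 Hz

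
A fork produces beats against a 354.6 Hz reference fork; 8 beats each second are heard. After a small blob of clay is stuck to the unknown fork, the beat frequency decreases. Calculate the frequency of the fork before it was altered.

362.6 Hz

|f − 354.6| = 8, so the fork was at either 346.6 Hz or 362.6 Hz.
Adding mass to a fork lowers its frequency; the adjustment lowers the fork's frequency.
The beat rate fell, so the adjustment moved the fork toward 354.6 Hz — it must have started above the reference.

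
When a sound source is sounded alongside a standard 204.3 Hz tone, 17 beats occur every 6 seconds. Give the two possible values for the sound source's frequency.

201.4667 Hz or 207.1333 Hz

Beat frequency = 17/6 = 2.8333 Hz.
|f − 204.3| = 2.8333, so f = 204.3 ± 2.8333.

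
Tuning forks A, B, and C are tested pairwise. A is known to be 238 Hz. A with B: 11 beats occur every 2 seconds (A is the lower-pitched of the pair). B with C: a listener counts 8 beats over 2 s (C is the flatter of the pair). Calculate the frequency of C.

A–B: Beat frequency = 11/2 = 5.5 Hz.
B is above A, so f_B = 238 + 5.5 = 243.5 Hz.
B–C: Beat frequency = 8/2 = 4 Hz.
C is below B, so f_C = 243.5 − 4 = 239.5 Hz.

239.5 Hz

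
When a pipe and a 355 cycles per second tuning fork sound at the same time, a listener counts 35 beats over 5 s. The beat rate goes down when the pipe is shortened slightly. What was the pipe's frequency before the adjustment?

Beat frequency = 35/5 = 7 Hz.
|f − 355| = 7, so the pipe was at either 348 Hz or 362 Hz.
A shorter pipe has a higher fundamental; the adjustment raises the pipe's frequency.
The beat rate fell, so the adjustment moved the pipe toward 355 Hz — it must have started below the reference.

348 Hz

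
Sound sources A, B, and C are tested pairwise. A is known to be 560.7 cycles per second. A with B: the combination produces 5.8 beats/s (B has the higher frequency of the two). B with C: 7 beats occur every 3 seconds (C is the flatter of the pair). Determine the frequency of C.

B is above A, so f_B = 560.7 + 5.8 = 566.5 Hz.
B–C: Beat frequency = 7/3 = 2.3333 Hz.
C is below B, so f_C = 566.5 − 2.3333 = 564.1667 Hz.

564.1667 Hz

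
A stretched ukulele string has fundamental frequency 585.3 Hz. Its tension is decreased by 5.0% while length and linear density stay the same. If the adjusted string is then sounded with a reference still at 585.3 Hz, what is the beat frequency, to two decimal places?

For a string, f ∝ √T, so the new frequency is 585.3·√0.950 = 570.4799 Hz.
f_beat = |570.4799 − 585.3| = 14.82 Hz.

14.82 Hz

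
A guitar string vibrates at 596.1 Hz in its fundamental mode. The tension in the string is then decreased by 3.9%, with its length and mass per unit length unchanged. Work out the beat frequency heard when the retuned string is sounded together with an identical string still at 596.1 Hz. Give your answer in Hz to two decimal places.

11.74 Hz

For a string, f ∝ √T, so the new frequency is 596.1·√0.961 = 584.3605 Hz.
f_beat = |584.3605 − 596.1| = 11.74 Hz.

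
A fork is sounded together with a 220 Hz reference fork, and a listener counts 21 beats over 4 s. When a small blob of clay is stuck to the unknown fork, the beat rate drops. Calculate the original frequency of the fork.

225.25 Hz

Beat frequency = 21/4 = 5.25 Hz.
|f − 220| = 5.25, so the fork was at either 214.75 Hz or 225.25 Hz.
Adding mass to a fork lowers its frequency; the adjustment lowers the fork's frequency.
The beat rate fell, so the adjustment moved the fork toward 220 Hz — it must have started above the reference.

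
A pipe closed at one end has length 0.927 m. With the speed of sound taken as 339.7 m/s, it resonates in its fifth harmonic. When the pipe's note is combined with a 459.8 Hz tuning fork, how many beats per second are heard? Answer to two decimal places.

Closed pipe (odd harmonics): f_n = n·v/(4L) = 5·339.7/(4·0.927) = 458.0636 Hz.
f_beat = |458.0636 − 459.8| = 1.74 Hz.

1.74 Hz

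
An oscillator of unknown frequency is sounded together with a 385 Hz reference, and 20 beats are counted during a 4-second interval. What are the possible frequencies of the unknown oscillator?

380 Hz or 390 Hz

Beat frequency = 20/4 = 5 Hz.
|f − 385| = 5, so f = 385 ± 5.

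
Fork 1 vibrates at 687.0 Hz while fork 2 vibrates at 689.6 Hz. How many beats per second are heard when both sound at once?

2.6 Hz

Beats arise from superposition of two nearby frequencies; the beat rate is |f₁ − f₂|.
|687.0 − 689.6| = 2.6 Hz.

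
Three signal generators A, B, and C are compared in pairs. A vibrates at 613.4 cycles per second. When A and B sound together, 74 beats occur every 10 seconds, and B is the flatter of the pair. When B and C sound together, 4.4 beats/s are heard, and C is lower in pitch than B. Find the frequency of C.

601.6 Hz

A–B: Beat frequency = 74/10 = 7.4 Hz.
B is below A, so f_B = 613.4 − 7.4 = 606 Hz.
C is below B, so f_C = 606 − 4.4 = 601.6 Hz.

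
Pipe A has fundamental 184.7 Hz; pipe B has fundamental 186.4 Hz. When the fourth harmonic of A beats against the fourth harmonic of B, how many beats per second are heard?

Fourth harmonic of the first: 4·184.7 = 738.8 Hz.
Fourth harmonic of the second: 4·186.4 = 745.6 Hz.
f_beat = |738.8 − 745.6| = 6.8 Hz.

6.8 Hz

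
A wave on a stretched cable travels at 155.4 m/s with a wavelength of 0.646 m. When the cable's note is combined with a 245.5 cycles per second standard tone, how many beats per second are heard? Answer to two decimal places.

Source frequency f = v/λ = 155.4/0.646 = 240.5573 Hz.
f_beat = |240.5573 − 245.5| = 4.94 Hz.

4.94 Hz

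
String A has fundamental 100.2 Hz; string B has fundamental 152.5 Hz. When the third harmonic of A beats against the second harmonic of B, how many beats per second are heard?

Third harmonic of the first: 3·100.2 = 300.6 Hz.
Second harmonic of the second: 2·152.5 = 305.0 Hz.
f_beat = |300.6 − 305.0| = 4.4 Hz.

4.4 Hz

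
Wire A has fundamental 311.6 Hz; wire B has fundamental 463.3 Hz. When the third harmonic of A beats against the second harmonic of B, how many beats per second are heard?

8.2 Hz

Third harmonic of the first: 3·311.6 = 934.8 Hz.
Second harmonic of the second: 2·463.3 = 926.6 Hz.
f_beat = |934.8 − 926.6| = 8.2 Hz.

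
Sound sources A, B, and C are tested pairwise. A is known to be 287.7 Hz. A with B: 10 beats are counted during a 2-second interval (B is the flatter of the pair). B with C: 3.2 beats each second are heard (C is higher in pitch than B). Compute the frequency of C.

A–B: Beat frequency = 10/2 = 5 Hz.
B is below A, so f_B = 287.7 − 5 = 282.7 Hz.
C is above B, so f_C = 282.7 + 3.2 = 285.9 Hz.

285.9 Hz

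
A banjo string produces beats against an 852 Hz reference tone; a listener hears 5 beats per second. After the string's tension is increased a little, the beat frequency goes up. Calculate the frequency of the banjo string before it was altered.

|f − 852| = 5, so the banjo string was at either 847 Hz or 857 Hz.
Higher tension means higher frequency; the adjustment raises the banjo string's frequency.
The beat rate rose, so the adjustment moved the banjo string further from 852 Hz — it was already above the reference.

857 Hz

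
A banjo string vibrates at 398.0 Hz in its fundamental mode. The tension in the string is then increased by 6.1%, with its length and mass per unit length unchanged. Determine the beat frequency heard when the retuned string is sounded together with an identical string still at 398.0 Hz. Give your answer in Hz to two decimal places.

For a string, f ∝ √T, so the new frequency is 398.0·√1.061 = 409.9593 Hz.
f_beat = |409.9593 − 398.0| = 11.96 Hz.

11.96 Hz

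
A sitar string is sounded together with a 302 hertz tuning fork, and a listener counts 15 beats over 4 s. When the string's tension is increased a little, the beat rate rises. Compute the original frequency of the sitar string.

305.75 Hz

Beat frequency = 15/4 = 3.75 Hz.
|f − 302| = 3.75, so the sitar string was at either 298.25 Hz or 305.75 Hz.
Higher tension means higher frequency; the adjustment raises the sitar string's frequency.
The beat rate rose, so the adjustment moved the sitar string further from 302 Hz — it was already above the reference.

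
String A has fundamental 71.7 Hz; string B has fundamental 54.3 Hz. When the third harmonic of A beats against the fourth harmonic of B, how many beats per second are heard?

2.1 Hz

Third harmonic of the first: 3·71.7 = 215.1 Hz.
Fourth harmonic of the second: 4·54.3 = 217.2 Hz.
f_beat = |215.1 − 217.2| = 2.1 Hz.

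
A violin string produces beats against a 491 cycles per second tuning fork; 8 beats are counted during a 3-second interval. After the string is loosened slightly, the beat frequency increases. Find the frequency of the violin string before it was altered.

Beat frequency = 8/3 = 2.6667 Hz.
|f − 491| = 2.6667, so the violin string was at either 488.3333 Hz or 493.6667 Hz.
Reducing tension lowers a string's frequency; the adjustment lowers the violin string's frequency.
The beat rate rose, so the adjustment moved the violin string further from 491 Hz — it was already below the reference.

488.3333 Hz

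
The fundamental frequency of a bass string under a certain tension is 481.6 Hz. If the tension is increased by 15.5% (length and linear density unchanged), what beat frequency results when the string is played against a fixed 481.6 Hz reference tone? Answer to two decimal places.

For a string, f ∝ √T, so the new frequency is 481.6·√1.155 = 517.5800 Hz.
f_beat = |517.5800 − 481.6| = 35.98 Hz.

35.98 Hz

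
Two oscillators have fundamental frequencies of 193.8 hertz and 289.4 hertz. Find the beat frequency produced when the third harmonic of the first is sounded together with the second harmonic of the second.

Third harmonic of the first: 3·193.8 = 581.4 Hz.
Second harmonic of the second: 2·289.4 = 578.8 Hz.
f_beat = |581.4 − 578.8| = 2.6 Hz.

2.6 Hz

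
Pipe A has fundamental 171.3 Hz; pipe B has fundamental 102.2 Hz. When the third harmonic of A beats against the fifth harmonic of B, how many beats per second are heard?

2.9 Hz

Third harmonic of the first: 3·171.3 = 513.9 Hz.
Fifth harmonic of the second: 5·102.2 = 511.0 Hz.
f_beat = |513.9 − 511.0| = 2.9 Hz.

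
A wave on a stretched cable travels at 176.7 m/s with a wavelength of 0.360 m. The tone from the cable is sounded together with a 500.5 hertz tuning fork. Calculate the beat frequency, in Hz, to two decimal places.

9.67 Hz

Source frequency f = v/λ = 176.7/0.360 = 490.8333 Hz.
f_beat = |490.8333 − 500.5| = 9.67 Hz.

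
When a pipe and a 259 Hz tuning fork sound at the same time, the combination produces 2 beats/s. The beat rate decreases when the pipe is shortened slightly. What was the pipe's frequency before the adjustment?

257 Hz

|f − 259| = 2, so the pipe was at either 257 Hz or 261 Hz.
A shorter pipe has a higher fundamental; the adjustment raises the pipe's frequency.
The beat rate fell, so the adjustment moved the pipe toward 259 Hz — it must have started below the reference.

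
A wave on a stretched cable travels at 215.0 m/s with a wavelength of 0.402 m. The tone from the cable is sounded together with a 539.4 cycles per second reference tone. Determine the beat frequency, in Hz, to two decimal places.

Source frequency f = v/λ = 215.0/0.402 = 534.8259 Hz.
f_beat = |534.8259 − 539.4| = 4.57 Hz.

4.57 Hz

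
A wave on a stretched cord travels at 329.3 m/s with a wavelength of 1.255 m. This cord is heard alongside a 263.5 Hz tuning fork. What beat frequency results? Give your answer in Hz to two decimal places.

Source frequency f = v/λ = 329.3/1.255 = 262.3904 Hz.
f_beat = |262.3904 − 263.5| = 1.11 Hz.

1.11 Hz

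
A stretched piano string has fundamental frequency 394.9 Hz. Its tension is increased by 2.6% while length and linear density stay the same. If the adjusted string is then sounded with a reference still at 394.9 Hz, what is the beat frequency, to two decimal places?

For a string, f ∝ √T, so the new frequency is 394.9·√1.026 = 400.0008 Hz.
f_beat = |400.0008 − 394.9| = 5.10 Hz.

5.10 Hz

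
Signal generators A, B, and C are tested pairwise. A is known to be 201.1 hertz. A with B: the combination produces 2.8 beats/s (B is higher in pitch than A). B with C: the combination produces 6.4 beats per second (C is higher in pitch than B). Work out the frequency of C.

B is above A, so f_B = 201.1 + 2.8 = 203.9 Hz.
C is above B, so f_C = 203.9 + 6.4 = 210.3 Hz.

210.3 Hz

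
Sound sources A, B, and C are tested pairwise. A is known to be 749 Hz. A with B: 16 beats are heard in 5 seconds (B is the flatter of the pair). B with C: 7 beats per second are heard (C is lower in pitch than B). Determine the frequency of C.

738.8 Hz

A–B: Beat frequency = 16/5 = 3.2 Hz.
B is below A, so f_B = 749 − 3.2 = 745.8 Hz.
C is below B, so f_C = 745.8 − 7 = 738.8 Hz.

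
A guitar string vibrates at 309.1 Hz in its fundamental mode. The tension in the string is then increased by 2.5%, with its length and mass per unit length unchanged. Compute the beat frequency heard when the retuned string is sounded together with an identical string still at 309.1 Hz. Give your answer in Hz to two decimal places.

3.84 Hz

For a string, f ∝ √T, so the new frequency is 309.1·√1.025 = 312.9399 Hz.
f_beat = |312.9399 − 309.1| = 3.84 Hz.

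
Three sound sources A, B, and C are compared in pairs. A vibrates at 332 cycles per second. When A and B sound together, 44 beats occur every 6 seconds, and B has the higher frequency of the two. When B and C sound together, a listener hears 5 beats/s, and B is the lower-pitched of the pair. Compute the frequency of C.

344.3333 Hz

A–B: Beat frequency = 44/6 = 7.3333 Hz.
B is above A, so f_B = 332 + 7.3333 = 339.3333 Hz.
C is above B, so f_C = 339.3333 + 5 = 344.3333 Hz.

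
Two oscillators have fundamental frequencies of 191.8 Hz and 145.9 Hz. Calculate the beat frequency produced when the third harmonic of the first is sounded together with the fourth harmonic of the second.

Third harmonic of the first: 3·191.8 = 575.4 Hz.
Fourth harmonic of the second: 4·145.9 = 583.6 Hz.
f_beat = |575.4 − 583.6| = 8.2 Hz.

8.2 Hz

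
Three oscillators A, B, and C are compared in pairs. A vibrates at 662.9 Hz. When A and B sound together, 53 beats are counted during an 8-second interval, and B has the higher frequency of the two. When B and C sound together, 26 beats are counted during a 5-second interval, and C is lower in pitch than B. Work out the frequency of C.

A–B: Beat frequency = 53/8 = 6.625 Hz.
B is above A, so f_B = 662.9 + 6.625 = 669.525 Hz.
B–C: Beat frequency = 26/5 = 5.2 Hz.
C is below B, so f_C = 669.525 − 5.2 = 664.325 Hz.

664.325 Hz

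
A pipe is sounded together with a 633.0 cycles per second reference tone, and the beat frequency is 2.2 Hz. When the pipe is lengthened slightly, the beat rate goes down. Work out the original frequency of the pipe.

|f − 633.0| = 2.2, so the pipe was at either 630.8 Hz or 635.2 Hz.
A longer pipe has a lower fundamental; the adjustment lowers the pipe's frequency.
The beat rate fell, so the adjustment moved the pipe toward 633.0 Hz — it must have started above the reference.

635.2 Hz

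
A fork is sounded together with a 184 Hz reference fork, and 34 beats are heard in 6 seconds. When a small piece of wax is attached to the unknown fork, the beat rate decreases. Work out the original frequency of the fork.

Beat frequency = 34/6 = 5.6667 Hz.
|f − 184| = 5.6667, so the fork was at either 178.3333 Hz or 189.6667 Hz.
Loading a fork with wax lowers its frequency; the adjustment lowers the fork's frequency.
The beat rate fell, so the adjustment moved the fork toward 184 Hz — it must have started above the reference.

189.6667 Hz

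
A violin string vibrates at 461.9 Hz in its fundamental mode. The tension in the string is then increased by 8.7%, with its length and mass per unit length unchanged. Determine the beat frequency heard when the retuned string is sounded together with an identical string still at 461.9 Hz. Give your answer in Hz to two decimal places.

For a string, f ∝ √T, so the new frequency is 461.9·√1.087 = 481.5737 Hz.
f_beat = |481.5737 − 461.9| = 19.67 Hz.

19.67 Hz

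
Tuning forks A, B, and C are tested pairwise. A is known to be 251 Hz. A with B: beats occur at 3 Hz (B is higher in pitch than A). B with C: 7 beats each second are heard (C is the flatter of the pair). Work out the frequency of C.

B is above A, so f_B = 251 + 3 = 254 Hz.
C is below B, so f_C = 254 − 7 = 247 Hz.

247 Hz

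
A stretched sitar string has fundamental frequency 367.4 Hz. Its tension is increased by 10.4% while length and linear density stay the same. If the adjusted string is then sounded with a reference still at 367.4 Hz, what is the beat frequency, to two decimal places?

18.63 Hz

For a string, f ∝ √T, so the new frequency is 367.4·√1.104 = 386.0323 Hz.
f_beat = |386.0323 − 367.4| = 18.63 Hz.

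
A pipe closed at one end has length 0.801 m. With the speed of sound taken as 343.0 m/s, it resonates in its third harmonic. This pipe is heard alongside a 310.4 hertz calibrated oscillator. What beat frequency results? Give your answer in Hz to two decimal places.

10.76 Hz

Closed pipe (odd harmonics): f_n = n·v/(4L) = 3·343.0/(4·0.801) = 321.1610 Hz.
f_beat = |321.1610 − 310.4| = 10.76 Hz.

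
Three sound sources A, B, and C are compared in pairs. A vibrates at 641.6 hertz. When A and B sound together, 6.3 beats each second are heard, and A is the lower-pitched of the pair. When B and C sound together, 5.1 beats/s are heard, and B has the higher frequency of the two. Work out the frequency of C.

B is above A, so f_B = 641.6 + 6.3 = 647.9 Hz.
C is below B, so f_C = 647.9 − 5.1 = 642.8 Hz.

642.8 Hz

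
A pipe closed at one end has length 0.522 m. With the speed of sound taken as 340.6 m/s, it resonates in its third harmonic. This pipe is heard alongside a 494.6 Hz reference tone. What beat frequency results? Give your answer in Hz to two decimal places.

Closed pipe (odd harmonics): f_n = n·v/(4L) = 3·340.6/(4·0.522) = 489.3678 Hz.
f_beat = |489.3678 − 494.6| = 5.23 Hz.

5.23 Hz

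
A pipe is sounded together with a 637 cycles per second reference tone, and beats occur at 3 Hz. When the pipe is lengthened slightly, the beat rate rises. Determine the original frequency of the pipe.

634 Hz

|f − 637| = 3, so the pipe was at either 634 Hz or 640 Hz.
A longer pipe has a lower fundamental; the adjustment lowers the pipe's frequency.
The beat rate rose, so the adjustment moved the pipe further from 637 Hz — it was already below the reference.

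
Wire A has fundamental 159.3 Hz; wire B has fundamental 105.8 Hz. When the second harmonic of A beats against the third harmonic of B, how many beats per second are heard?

1.2 Hz

Second harmonic of the first: 2·159.3 = 318.6 Hz.
Third harmonic of the second: 3·105.8 = 317.4 Hz.
f_beat = |318.6 − 317.4| = 1.2 Hz.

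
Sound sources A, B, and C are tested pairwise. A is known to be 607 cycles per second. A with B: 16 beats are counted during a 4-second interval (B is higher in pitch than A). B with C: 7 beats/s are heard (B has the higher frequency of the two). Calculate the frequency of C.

A–B: Beat frequency = 16/4 = 4 Hz.
B is above A, so f_B = 607 + 4 = 611 Hz.
C is below B, so f_C = 611 − 7 = 604 Hz.

604 Hz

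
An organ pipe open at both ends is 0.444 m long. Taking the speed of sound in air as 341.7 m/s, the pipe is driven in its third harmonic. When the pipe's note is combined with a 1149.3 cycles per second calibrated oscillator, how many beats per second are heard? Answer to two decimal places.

5.09 Hz

Open pipe: f_n = n·v/(2L) = 3·341.7/(2·0.444) = 1154.3919 Hz.
f_beat = |1154.3919 − 1149.3| = 5.09 Hz.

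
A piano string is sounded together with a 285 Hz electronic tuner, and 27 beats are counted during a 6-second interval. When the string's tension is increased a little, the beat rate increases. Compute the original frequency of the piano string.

Beat frequency = 27/6 = 4.5 Hz.
|f − 285| = 4.5, so the piano string was at either 280.5 Hz or 289.5 Hz.
Higher tension means higher frequency; the adjustment raises the piano string's frequency.
The beat rate rose, so the adjustment moved the piano string further from 285 Hz — it was already above the reference.

289.5 Hz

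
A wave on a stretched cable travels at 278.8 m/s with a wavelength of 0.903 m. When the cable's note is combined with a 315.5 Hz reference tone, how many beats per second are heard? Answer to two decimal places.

6.75 Hz

Source frequency f = v/λ = 278.8/0.903 = 308.7486 Hz.
f_beat = |308.7486 − 315.5| = 6.75 Hz.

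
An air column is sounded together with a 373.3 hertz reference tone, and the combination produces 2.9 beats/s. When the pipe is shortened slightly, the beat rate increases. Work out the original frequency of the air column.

|f − 373.3| = 2.9, so the air column was at either 370.4 Hz or 376.2 Hz.
A shorter pipe has a higher fundamental; the adjustment raises the air column's frequency.
The beat rate rose, so the adjustment moved the air column further from 373.3 Hz — it was already above the reference.

376.2 Hz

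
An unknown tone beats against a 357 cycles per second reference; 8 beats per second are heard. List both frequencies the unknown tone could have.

349 Hz or 365 Hz

|f − 357| = 8, so f = 357 ± 8.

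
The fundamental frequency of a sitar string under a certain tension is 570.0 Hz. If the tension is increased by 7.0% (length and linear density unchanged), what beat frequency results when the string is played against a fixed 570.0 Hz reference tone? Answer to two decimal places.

For a string, f ∝ √T, so the new frequency is 570.0·√1.070 = 589.6126 Hz.
f_beat = |589.6126 − 570.0| = 19.61 Hz.

19.61 Hz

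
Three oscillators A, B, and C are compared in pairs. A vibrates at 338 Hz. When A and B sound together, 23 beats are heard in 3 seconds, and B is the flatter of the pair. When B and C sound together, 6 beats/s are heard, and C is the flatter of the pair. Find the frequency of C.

A–B: Beat frequency = 23/3 = 7.6667 Hz.
B is below A, so f_B = 338 − 7.6667 = 330.3333 Hz.
C is below B, so f_C = 330.3333 − 6 = 324.3333 Hz.

324.3333 Hz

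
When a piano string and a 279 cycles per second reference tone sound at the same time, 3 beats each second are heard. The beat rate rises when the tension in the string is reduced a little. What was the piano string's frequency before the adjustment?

276 Hz

|f − 279| = 3, so the piano string was at either 276 Hz or 282 Hz.
Lower tension means lower frequency; the adjustment lowers the piano string's frequency.
The beat rate rose, so the adjustment moved the piano string further from 279 Hz — it was already below the reference.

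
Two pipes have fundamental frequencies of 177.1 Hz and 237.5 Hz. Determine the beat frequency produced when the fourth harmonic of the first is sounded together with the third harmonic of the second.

4.1 Hz

Fourth harmonic of the first: 4·177.1 = 708.4 Hz.
Third harmonic of the second: 3·237.5 = 712.5 Hz.
f_beat = |708.4 − 712.5| = 4.1 Hz.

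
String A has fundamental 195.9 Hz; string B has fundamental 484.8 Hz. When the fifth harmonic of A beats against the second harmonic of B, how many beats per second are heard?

9.9 Hz

Fifth harmonic of the first: 5·195.9 = 979.5 Hz.
Second harmonic of the second: 2·484.8 = 969.6 Hz.
f_beat = |979.5 − 969.6| = 9.9 Hz.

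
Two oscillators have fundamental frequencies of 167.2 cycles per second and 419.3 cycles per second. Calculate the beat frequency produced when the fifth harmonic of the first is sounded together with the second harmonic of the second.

2.6 Hz

Fifth harmonic of the first: 5·167.2 = 836.0 Hz.
Second harmonic of the second: 2·419.3 = 838.6 Hz.
f_beat = |836.0 − 838.6| = 2.6 Hz.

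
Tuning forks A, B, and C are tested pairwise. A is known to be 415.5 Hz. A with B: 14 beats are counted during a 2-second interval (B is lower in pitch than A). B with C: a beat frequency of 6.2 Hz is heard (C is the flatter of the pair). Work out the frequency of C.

402.3 Hz

A–B: Beat frequency = 14/2 = 7 Hz.
B is below A, so f_B = 415.5 − 7 = 408.5 Hz.
C is below B, so f_C = 408.5 − 6.2 = 402.3 Hz.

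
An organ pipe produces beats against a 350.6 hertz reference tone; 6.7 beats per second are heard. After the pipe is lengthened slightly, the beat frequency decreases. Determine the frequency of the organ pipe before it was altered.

357.3 Hz

|f − 350.6| = 6.7, so the organ pipe was at either 343.9 Hz or 357.3 Hz.
A longer pipe has a lower fundamental; the adjustment lowers the organ pipe's frequency.
The beat rate fell, so the adjustment moved the organ pipe toward 350.6 Hz — it must have started above the reference.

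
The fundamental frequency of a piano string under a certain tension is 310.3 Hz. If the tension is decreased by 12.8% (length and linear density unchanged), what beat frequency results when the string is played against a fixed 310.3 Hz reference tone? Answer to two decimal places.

For a string, f ∝ √T, so the new frequency is 310.3·√0.872 = 289.7611 Hz.
f_beat = |289.7611 − 310.3| = 20.54 Hz.

20.54 Hz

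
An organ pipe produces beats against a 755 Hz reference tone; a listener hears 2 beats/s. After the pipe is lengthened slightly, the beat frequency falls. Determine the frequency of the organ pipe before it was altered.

|f − 755| = 2, so the organ pipe was at either 753 Hz or 757 Hz.
A longer pipe has a lower fundamental; the adjustment lowers the organ pipe's frequency.
The beat rate fell, so the adjustment moved the organ pipe toward 755 Hz — it must have started above the reference.

757 Hz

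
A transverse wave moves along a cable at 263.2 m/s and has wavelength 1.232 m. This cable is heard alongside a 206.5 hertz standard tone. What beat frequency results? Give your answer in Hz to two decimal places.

Source frequency f = v/λ = 263.2/1.232 = 213.6364 Hz.
f_beat = |213.6364 − 206.5| = 7.14 Hz.

7.14 Hz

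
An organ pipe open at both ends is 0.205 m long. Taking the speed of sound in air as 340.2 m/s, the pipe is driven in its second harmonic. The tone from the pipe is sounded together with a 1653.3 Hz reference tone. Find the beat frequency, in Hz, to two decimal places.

6.21 Hz

Open pipe: f_n = n·v/(2L) = 2·340.2/(2·0.205) = 1659.5122 Hz.
f_beat = |1659.5122 − 1653.3| = 6.21 Hz.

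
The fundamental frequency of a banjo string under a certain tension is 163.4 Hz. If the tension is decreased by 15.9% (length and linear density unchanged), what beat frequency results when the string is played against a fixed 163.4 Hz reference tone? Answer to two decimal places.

13.55 Hz

For a string, f ∝ √T, so the new frequency is 163.4·√0.841 = 149.8477 Hz.
f_beat = |149.8477 − 163.4| = 13.55 Hz.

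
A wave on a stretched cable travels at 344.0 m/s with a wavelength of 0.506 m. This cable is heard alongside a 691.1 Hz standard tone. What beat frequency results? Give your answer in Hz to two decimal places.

11.26 Hz

Source frequency f = v/λ = 344.0/0.506 = 679.8419 Hz.
f_beat = |679.8419 − 691.1| = 11.26 Hz.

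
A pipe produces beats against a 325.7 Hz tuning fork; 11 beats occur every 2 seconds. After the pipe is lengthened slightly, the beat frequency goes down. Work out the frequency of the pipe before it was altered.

Beat frequency = 11/2 = 5.5 Hz.
|f − 325.7| = 5.5, so the pipe was at either 320.2 Hz or 331.2 Hz.
A longer pipe has a lower fundamental; the adjustment lowers the pipe's frequency.
The beat rate fell, so the adjustment moved the pipe toward 325.7 Hz — it must have started above the reference.

331.2 Hz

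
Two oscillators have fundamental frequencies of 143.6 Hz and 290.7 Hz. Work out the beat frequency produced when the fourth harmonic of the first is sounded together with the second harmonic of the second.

Fourth harmonic of the first: 4·143.6 = 574.4 Hz.
Second harmonic of the second: 2·290.7 = 581.4 Hz.
f_beat = |574.4 − 581.4| = 7.0 Hz.

7.0 Hz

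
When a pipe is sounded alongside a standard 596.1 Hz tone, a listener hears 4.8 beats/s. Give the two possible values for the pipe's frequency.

|f − 596.1| = 4.8, so f = 596.1 ± 4.8.

591.3 Hz or 600.9 Hz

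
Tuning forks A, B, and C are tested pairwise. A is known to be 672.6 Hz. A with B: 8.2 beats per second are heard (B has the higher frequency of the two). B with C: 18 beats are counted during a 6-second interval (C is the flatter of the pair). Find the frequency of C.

B is above A, so f_B = 672.6 + 8.2 = 680.8 Hz.
B–C: Beat frequency = 18/6 = 3 Hz.
C is below B, so f_C = 680.8 − 3 = 677.8 Hz.

677.8 Hz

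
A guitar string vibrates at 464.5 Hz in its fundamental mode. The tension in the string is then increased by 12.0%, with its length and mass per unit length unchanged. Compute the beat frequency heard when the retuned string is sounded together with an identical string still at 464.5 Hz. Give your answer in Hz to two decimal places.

For a string, f ∝ √T, so the new frequency is 464.5·√1.120 = 491.5806 Hz.
f_beat = |491.5806 − 464.5| = 27.08 Hz.

27.08 Hz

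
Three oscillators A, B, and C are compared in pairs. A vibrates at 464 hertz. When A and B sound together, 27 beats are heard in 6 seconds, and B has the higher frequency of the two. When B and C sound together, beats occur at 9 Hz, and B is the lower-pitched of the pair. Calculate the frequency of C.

A–B: Beat frequency = 27/6 = 4.5 Hz.
B is above A, so f_B = 464 + 4.5 = 468.5 Hz.
C is above B, so f_C = 468.5 + 9 = 477.5 Hz.

477.5 Hz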